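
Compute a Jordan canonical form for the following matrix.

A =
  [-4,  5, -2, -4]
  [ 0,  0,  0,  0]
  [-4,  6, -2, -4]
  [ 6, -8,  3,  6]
J_2(0) ⊕ J_2(0)

The characteristic polynomial is
  det(x·I − A) = x^4

Eigenvalues and multiplicities (the geometric multiplicity of λ is n − rank(A − λI), which equals the number of Jordan blocks for λ):
  λ = 0: algebraic multiplicity = 4, geometric multiplicity = 2

Determining the block sizes for each eigenvalue:
  λ = 0: with am = 4 and gm = 2, the partition is not yet determined (e.g. several partitions of 4 into 2 parts exist). Let N = A − (0)·I. Computing rank(N^1) = 2, rank(N^2) = 0; the number of blocks of size ≥ j is rank(N^{j−1}) − rank(N^j), giving [2, 2]. So we have 2 block(s) of size 2 → block sizes [2, 2]

Assembling the blocks gives a Jordan form
J =
  [0, 1, 0, 0]
  [0, 0, 0, 0]
  [0, 0, 0, 1]
  [0, 0, 0, 0]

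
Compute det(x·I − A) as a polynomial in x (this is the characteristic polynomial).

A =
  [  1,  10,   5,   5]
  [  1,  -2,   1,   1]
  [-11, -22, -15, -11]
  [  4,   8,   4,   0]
x^4 + 16*x^3 + 96*x^2 + 256*x + 256

Expanding det(x·I − A) (e.g. by cofactor expansion or by noting that A is similar to its Jordan form J, which has the same characteristic polynomial as A) gives
  χ_A(x) = x^4 + 16*x^3 + 96*x^2 + 256*x + 256
which factors as (x + 4)^4. The eigenvalues (with algebraic multiplicities) are λ = -4 with multiplicity 4.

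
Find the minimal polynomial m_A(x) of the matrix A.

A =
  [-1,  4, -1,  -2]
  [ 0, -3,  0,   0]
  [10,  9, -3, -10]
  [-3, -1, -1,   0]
x^4 + 7*x^3 + 9*x^2 - 27*x - 54

The characteristic polynomial is χ_A(x) = (x - 2)*(x + 3)^3, so the eigenvalues are known. The minimal polynomial is
  m_A(x) = Π_λ (x − λ)^{k_λ}
where k_λ is the size of the *largest* Jordan block for λ (equivalently, the smallest k with (A − λI)^k v = 0 for every generalised eigenvector v of λ).

  λ = -3: largest Jordan block has size 3, contributing (x + 3)^3
  λ = 2: largest Jordan block has size 1, contributing (x − 2)

So m_A(x) = (x - 2)*(x + 3)^3 = x^4 + 7*x^3 + 9*x^2 - 27*x - 54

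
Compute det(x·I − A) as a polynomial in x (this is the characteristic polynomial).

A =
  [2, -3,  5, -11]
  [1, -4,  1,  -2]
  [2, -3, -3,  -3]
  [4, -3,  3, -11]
x^4 + 16*x^3 + 96*x^2 + 256*x + 256

Expanding det(x·I − A) (e.g. by cofactor expansion or by noting that A is similar to its Jordan form J, which has the same characteristic polynomial as A) gives
  χ_A(x) = x^4 + 16*x^3 + 96*x^2 + 256*x + 256
which factors as (x + 4)^4. The eigenvalues (with algebraic multiplicities) are λ = -4 with multiplicity 4.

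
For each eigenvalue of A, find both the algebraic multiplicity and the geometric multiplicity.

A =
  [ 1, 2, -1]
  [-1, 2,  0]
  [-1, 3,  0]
λ = 1: alg = 3, geom = 1

Step 1 — factor the characteristic polynomial to read off the algebraic multiplicities:
  χ_A(x) = (x - 1)^3

Step 2 — compute geometric multiplicities via the rank-nullity identity g(λ) = n − rank(A − λI):
  rank(A − (1)·I) = 2, so dim ker(A − (1)·I) = n − 2 = 1

Summary:
  λ = 1: algebraic multiplicity = 3, geometric multiplicity = 1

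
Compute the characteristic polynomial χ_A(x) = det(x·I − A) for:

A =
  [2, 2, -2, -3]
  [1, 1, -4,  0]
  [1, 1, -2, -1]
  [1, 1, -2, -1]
x^4

Expanding det(x·I − A) (e.g. by cofactor expansion or by noting that A is similar to its Jordan form J, which has the same characteristic polynomial as A) gives
  χ_A(x) = x^4
which factors as x^4. The eigenvalues (with algebraic multiplicities) are λ = 0 with multiplicity 4.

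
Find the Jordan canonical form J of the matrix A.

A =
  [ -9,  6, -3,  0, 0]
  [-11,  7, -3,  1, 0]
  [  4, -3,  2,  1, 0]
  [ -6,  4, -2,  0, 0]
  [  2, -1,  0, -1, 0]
J_3(0) ⊕ J_1(0) ⊕ J_1(0)

The characteristic polynomial is
  det(x·I − A) = x^5

Eigenvalues and multiplicities (the geometric multiplicity of λ is n − rank(A − λI), which equals the number of Jordan blocks for λ):
  λ = 0: algebraic multiplicity = 5, geometric multiplicity = 3

Determining the block sizes for each eigenvalue:
  λ = 0: with am = 5 and gm = 3, the partition is not yet determined (e.g. several partitions of 5 into 3 parts exist). Let N = A − (0)·I. Computing rank(N^1) = 2, rank(N^2) = 1, rank(N^3) = 0; the number of blocks of size ≥ j is rank(N^{j−1}) − rank(N^j), giving [3, 1, 1]. So we have 1 block(s) of size 3, 2 block(s) of size 1 → block sizes [3, 1, 1]

Assembling the blocks gives a Jordan form
J =
  [0, 1, 0, 0, 0]
  [0, 0, 1, 0, 0]
  [0, 0, 0, 0, 0]
  [0, 0, 0, 0, 0]
  [0, 0, 0, 0, 0]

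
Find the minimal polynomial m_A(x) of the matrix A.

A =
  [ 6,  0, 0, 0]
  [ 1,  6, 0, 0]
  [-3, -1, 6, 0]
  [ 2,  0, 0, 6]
x^3 - 18*x^2 + 108*x - 216

The characteristic polynomial is χ_A(x) = (x - 6)^4, so the eigenvalues are known. The minimal polynomial is
  m_A(x) = Π_λ (x − λ)^{k_λ}
where k_λ is the size of the *largest* Jordan block for λ (equivalently, the smallest k with (A − λI)^k v = 0 for every generalised eigenvector v of λ).

  λ = 6: largest Jordan block has size 3, contributing (x − 6)^3

So m_A(x) = (x - 6)^3 = x^3 - 18*x^2 + 108*x - 216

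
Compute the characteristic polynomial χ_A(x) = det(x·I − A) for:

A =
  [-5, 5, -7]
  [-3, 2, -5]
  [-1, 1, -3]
x^3 + 6*x^2 + 12*x + 8

Expanding det(x·I − A) (e.g. by cofactor expansion or by noting that A is similar to its Jordan form J, which has the same characteristic polynomial as A) gives
  χ_A(x) = x^3 + 6*x^2 + 12*x + 8
which factors as (x + 2)^3. The eigenvalues (with algebraic multiplicities) are λ = -2 with multiplicity 3.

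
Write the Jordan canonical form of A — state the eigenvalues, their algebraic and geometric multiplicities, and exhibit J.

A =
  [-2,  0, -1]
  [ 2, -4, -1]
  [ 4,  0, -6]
J_2(-4) ⊕ J_1(-4)

The characteristic polynomial is
  det(x·I − A) = x^3 + 12*x^2 + 48*x + 64 = (x + 4)^3

Eigenvalues and multiplicities (the geometric multiplicity of λ is n − rank(A − λI), which equals the number of Jordan blocks for λ):
  λ = -4: algebraic multiplicity = 3, geometric multiplicity = 2

Determining the block sizes for each eigenvalue:
  λ = -4: 2 blocks summing to 3 forces exactly one block of size 2 and the rest size 1 → block sizes [2, 1]

Assembling the blocks gives a Jordan form
J =
  [-4,  1,  0]
  [ 0, -4,  0]
  [ 0,  0, -4]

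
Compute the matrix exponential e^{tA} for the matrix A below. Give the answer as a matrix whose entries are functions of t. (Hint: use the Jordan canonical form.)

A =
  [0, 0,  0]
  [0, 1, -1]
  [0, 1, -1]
e^{tA} =
  [1, 0, 0]
  [0, t + 1, -t]
  [0, t, 1 - t]

Strategy: write A = P · J · P⁻¹ where J is a Jordan canonical form, so e^{tA} = P · e^{tJ} · P⁻¹, and e^{tJ} can be computed block-by-block.

A has Jordan form
J =
  [0, 1, 0]
  [0, 0, 0]
  [0, 0, 0]
(up to reordering of blocks).

Per-block formulas:
  For a 1×1 block at λ = 0: exp(t · [0]) = [e^(0t)].
  For a 2×2 Jordan block J_2(0): exp(t · J_2(0)) = e^(0t)·(I + t·N), where N is the 2×2 nilpotent shift.

After assembling e^{tJ} and conjugating by P, we get:

e^{tA} =
  [1, 0, 0]
  [0, t + 1, -t]
  [0, t, 1 - t]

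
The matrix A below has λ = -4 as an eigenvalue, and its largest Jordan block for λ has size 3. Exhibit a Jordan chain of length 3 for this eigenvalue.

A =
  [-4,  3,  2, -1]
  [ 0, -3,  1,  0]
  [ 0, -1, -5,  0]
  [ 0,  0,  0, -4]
A Jordan chain for λ = -4 of length 3:
v_1 = (1, 0, 0, 0)ᵀ
v_2 = (3, 1, -1, 0)ᵀ
v_3 = (0, 1, 0, 0)ᵀ

Let N = A − (-4)·I. We want v_3 with N^3 v_3 = 0 but N^2 v_3 ≠ 0; then v_{j-1} := N · v_j for j = 3, …, 2.

Pick v_3 = (0, 1, 0, 0)ᵀ.
Then v_2 = N · v_3 = (3, 1, -1, 0)ᵀ.
Then v_1 = N · v_2 = (1, 0, 0, 0)ᵀ.

Sanity check: (A − (-4)·I) v_1 = (0, 0, 0, 0)ᵀ = 0. ✓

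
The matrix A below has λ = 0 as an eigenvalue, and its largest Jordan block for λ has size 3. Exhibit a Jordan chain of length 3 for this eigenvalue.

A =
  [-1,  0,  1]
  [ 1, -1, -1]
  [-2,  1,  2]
A Jordan chain for λ = 0 of length 3:
v_1 = (-1, 0, -1)ᵀ
v_2 = (-1, 1, -2)ᵀ
v_3 = (1, 0, 0)ᵀ

Let N = A − (0)·I. We want v_3 with N^3 v_3 = 0 but N^2 v_3 ≠ 0; then v_{j-1} := N · v_j for j = 3, …, 2.

Pick v_3 = (1, 0, 0)ᵀ.
Then v_2 = N · v_3 = (-1, 1, -2)ᵀ.
Then v_1 = N · v_2 = (-1, 0, -1)ᵀ.

Sanity check: (A − (0)·I) v_1 = (0, 0, 0)ᵀ = 0. ✓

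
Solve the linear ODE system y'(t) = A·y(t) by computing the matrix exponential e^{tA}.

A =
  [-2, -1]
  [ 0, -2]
e^{tA} =
  [exp(-2*t), -t*exp(-2*t)]
  [0, exp(-2*t)]

Strategy: write A = P · J · P⁻¹ where J is a Jordan canonical form, so e^{tA} = P · e^{tJ} · P⁻¹, and e^{tJ} can be computed block-by-block.

A has Jordan form
J =
  [-2,  1]
  [ 0, -2]
(up to reordering of blocks).

Per-block formulas:
  For a 2×2 Jordan block J_2(-2): exp(t · J_2(-2)) = e^(-2t)·(I + t·N), where N is the 2×2 nilpotent shift.

After assembling e^{tJ} and conjugating by P, we get:

e^{tA} =
  [exp(-2*t), -t*exp(-2*t)]
  [0, exp(-2*t)]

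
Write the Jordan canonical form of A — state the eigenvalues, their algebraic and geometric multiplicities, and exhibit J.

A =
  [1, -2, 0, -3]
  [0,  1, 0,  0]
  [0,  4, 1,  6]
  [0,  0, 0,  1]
J_2(1) ⊕ J_1(1) ⊕ J_1(1)

The characteristic polynomial is
  det(x·I − A) = x^4 - 4*x^3 + 6*x^2 - 4*x + 1 = (x - 1)^4

Eigenvalues and multiplicities (the geometric multiplicity of λ is n − rank(A − λI), which equals the number of Jordan blocks for λ):
  λ = 1: algebraic multiplicity = 4, geometric multiplicity = 3

Determining the block sizes for each eigenvalue:
  λ = 1: 3 blocks summing to 4 forces exactly one block of size 2 and the rest size 1 → block sizes [2, 1, 1]

Assembling the blocks gives a Jordan form
J =
  [1, 1, 0, 0]
  [0, 1, 0, 0]
  [0, 0, 1, 0]
  [0, 0, 0, 1]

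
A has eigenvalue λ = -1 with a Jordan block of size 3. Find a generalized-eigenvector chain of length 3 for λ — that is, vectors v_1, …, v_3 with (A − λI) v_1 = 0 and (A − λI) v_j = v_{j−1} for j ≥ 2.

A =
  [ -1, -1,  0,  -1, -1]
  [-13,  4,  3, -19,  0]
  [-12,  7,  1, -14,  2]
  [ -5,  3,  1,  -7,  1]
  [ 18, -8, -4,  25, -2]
A Jordan chain for λ = -1 of length 3:
v_1 = (0, -6, -9, -3, 9)ᵀ
v_2 = (0, -13, -12, -5, 18)ᵀ
v_3 = (1, 0, 0, 0, 0)ᵀ

Let N = A − (-1)·I. We want v_3 with N^3 v_3 = 0 but N^2 v_3 ≠ 0; then v_{j-1} := N · v_j for j = 3, …, 2.

Pick v_3 = (1, 0, 0, 0, 0)ᵀ.
Then v_2 = N · v_3 = (0, -13, -12, -5, 18)ᵀ.
Then v_1 = N · v_2 = (0, -6, -9, -3, 9)ᵀ.

Sanity check: (A − (-1)·I) v_1 = (0, 0, 0, 0, 0)ᵀ = 0. ✓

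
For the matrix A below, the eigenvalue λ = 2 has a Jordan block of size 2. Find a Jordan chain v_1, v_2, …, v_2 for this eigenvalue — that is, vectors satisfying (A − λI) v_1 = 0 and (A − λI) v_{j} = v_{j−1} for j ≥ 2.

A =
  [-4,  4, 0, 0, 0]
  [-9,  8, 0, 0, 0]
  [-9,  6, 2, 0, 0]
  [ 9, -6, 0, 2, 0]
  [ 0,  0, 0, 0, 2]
A Jordan chain for λ = 2 of length 2:
v_1 = (-6, -9, -9, 9, 0)ᵀ
v_2 = (1, 0, 0, 0, 0)ᵀ

Let N = A − (2)·I. We want v_2 with N^2 v_2 = 0 but N^1 v_2 ≠ 0; then v_{j-1} := N · v_j for j = 2, …, 2.

Pick v_2 = (1, 0, 0, 0, 0)ᵀ.
Then v_1 = N · v_2 = (-6, -9, -9, 9, 0)ᵀ.

Sanity check: (A − (2)·I) v_1 = (0, 0, 0, 0, 0)ᵀ = 0. ✓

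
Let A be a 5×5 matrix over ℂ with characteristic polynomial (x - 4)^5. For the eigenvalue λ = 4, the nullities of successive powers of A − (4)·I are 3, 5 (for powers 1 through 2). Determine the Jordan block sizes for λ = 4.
Block sizes for λ = 4: [2, 2, 1]

From the dimensions of kernels of powers, the number of Jordan blocks of size at least j is d_j − d_{j−1} where d_j = dim ker(N^j) (with d_0 = 0). Computing the differences gives [3, 2].
The number of blocks of size exactly k is (#blocks of size ≥ k) − (#blocks of size ≥ k + 1), so the partition is: 1 block(s) of size 1, 2 block(s) of size 2.
In nonincreasing order the block sizes are [2, 2, 1].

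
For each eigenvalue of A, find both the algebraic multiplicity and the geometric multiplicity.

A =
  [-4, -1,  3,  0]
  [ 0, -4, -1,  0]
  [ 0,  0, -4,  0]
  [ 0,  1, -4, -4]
λ = -4: alg = 4, geom = 2

Step 1 — factor the characteristic polynomial to read off the algebraic multiplicities:
  χ_A(x) = (x + 4)^4

Step 2 — compute geometric multiplicities via the rank-nullity identity g(λ) = n − rank(A − λI):
  rank(A − (-4)·I) = 2, so dim ker(A − (-4)·I) = n − 2 = 2

Summary:
  λ = -4: algebraic multiplicity = 4, geometric multiplicity = 2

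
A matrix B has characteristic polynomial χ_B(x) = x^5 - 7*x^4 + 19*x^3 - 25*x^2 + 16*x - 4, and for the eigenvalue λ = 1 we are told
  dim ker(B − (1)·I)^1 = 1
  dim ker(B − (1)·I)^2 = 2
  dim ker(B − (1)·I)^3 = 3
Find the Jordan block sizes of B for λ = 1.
Block sizes for λ = 1: [3]

From the dimensions of kernels of powers, the number of Jordan blocks of size at least j is d_j − d_{j−1} where d_j = dim ker(N^j) (with d_0 = 0). Computing the differences gives [1, 1, 1].
The number of blocks of size exactly k is (#blocks of size ≥ k) − (#blocks of size ≥ k + 1), so the partition is: 1 block(s) of size 3.
In nonincreasing order the block sizes are [3].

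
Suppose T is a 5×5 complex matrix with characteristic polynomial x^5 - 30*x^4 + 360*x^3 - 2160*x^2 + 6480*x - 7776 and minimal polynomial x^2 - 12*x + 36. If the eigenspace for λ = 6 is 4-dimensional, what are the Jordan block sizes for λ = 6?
Block sizes for λ = 6: [2, 1, 1, 1]

Step 1 — from the characteristic polynomial, algebraic multiplicity of λ = 6 is 5. From dim ker(T − (6)·I) = 4, there are exactly 4 Jordan blocks for λ = 6.
Step 2 — from the minimal polynomial, the factor (x − 6)^2 tells us the largest block for λ = 6 has size 2.
Step 3 — with total size 5, 4 blocks, and largest block 2, the block sizes (in nonincreasing order) are [2, 1, 1, 1].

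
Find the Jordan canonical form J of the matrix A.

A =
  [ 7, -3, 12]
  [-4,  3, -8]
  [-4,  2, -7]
J_2(1) ⊕ J_1(1)

The characteristic polynomial is
  det(x·I − A) = x^3 - 3*x^2 + 3*x - 1 = (x - 1)^3

Eigenvalues and multiplicities (the geometric multiplicity of λ is n − rank(A − λI), which equals the number of Jordan blocks for λ):
  λ = 1: algebraic multiplicity = 3, geometric multiplicity = 2

Determining the block sizes for each eigenvalue:
  λ = 1: 2 blocks summing to 3 forces exactly one block of size 2 and the rest size 1 → block sizes [2, 1]

Assembling the blocks gives a Jordan form
J =
  [1, 1, 0]
  [0, 1, 0]
  [0, 0, 1]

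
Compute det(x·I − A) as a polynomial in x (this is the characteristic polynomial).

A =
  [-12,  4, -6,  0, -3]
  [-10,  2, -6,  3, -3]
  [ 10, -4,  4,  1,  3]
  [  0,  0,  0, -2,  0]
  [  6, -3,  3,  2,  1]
x^5 + 7*x^4 + 16*x^3 + 8*x^2 - 16*x - 16

Expanding det(x·I − A) (e.g. by cofactor expansion or by noting that A is similar to its Jordan form J, which has the same characteristic polynomial as A) gives
  χ_A(x) = x^5 + 7*x^4 + 16*x^3 + 8*x^2 - 16*x - 16
which factors as (x - 1)*(x + 2)^4. The eigenvalues (with algebraic multiplicities) are λ = -2 with multiplicity 4, λ = 1 with multiplicity 1.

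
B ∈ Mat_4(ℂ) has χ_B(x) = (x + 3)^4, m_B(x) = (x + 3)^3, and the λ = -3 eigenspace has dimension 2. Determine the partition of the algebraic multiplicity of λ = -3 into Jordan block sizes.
Block sizes for λ = -3: [3, 1]

Step 1 — from the characteristic polynomial, algebraic multiplicity of λ = -3 is 4. From dim ker(B − (-3)·I) = 2, there are exactly 2 Jordan blocks for λ = -3.
Step 2 — from the minimal polynomial, the factor (x + 3)^3 tells us the largest block for λ = -3 has size 3.
Step 3 — with total size 4, 2 blocks, and largest block 3, the block sizes (in nonincreasing order) are [3, 1].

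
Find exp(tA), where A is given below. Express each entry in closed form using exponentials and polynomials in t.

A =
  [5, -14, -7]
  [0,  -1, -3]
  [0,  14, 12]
e^{tA} =
  [exp(5*t), -14*exp(6*t) + 14*exp(5*t), -7*exp(6*t) + 7*exp(5*t)]
  [0, -6*exp(6*t) + 7*exp(5*t), -3*exp(6*t) + 3*exp(5*t)]
  [0, 14*exp(6*t) - 14*exp(5*t), 7*exp(6*t) - 6*exp(5*t)]

Strategy: write A = P · J · P⁻¹ where J is a Jordan canonical form, so e^{tA} = P · e^{tJ} · P⁻¹, and e^{tJ} can be computed block-by-block.

A has Jordan form
J =
  [5, 0, 0]
  [0, 5, 0]
  [0, 0, 6]
(up to reordering of blocks).

Per-block formulas:
  For a 1×1 block at λ = 6: exp(t · [6]) = [e^(6t)].
  For a 1×1 block at λ = 5: exp(t · [5]) = [e^(5t)].

After assembling e^{tJ} and conjugating by P, we get:

e^{tA} =
  [exp(5*t), -14*exp(6*t) + 14*exp(5*t), -7*exp(6*t) + 7*exp(5*t)]
  [0, -6*exp(6*t) + 7*exp(5*t), -3*exp(6*t) + 3*exp(5*t)]
  [0, 14*exp(6*t) - 14*exp(5*t), 7*exp(6*t) - 6*exp(5*t)]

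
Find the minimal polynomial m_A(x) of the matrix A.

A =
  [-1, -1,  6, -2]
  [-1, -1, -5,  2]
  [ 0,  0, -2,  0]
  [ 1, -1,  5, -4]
x^3 + 6*x^2 + 12*x + 8

The characteristic polynomial is χ_A(x) = (x + 2)^4, so the eigenvalues are known. The minimal polynomial is
  m_A(x) = Π_λ (x − λ)^{k_λ}
where k_λ is the size of the *largest* Jordan block for λ (equivalently, the smallest k with (A − λI)^k v = 0 for every generalised eigenvector v of λ).

  λ = -2: largest Jordan block has size 3, contributing (x + 2)^3

So m_A(x) = (x + 2)^3 = x^3 + 6*x^2 + 12*x + 8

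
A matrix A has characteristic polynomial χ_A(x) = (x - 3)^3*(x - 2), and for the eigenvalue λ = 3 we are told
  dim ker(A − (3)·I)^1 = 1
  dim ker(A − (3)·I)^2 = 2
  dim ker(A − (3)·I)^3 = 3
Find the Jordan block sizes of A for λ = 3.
Block sizes for λ = 3: [3]

From the dimensions of kernels of powers, the number of Jordan blocks of size at least j is d_j − d_{j−1} where d_j = dim ker(N^j) (with d_0 = 0). Computing the differences gives [1, 1, 1].
The number of blocks of size exactly k is (#blocks of size ≥ k) − (#blocks of size ≥ k + 1), so the partition is: 1 block(s) of size 3.
In nonincreasing order the block sizes are [3].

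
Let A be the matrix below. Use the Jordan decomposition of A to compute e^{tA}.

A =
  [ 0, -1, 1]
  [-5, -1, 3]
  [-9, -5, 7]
e^{tA} =
  [-2*t*exp(2*t) + exp(2*t), -t*exp(2*t), t*exp(2*t)]
  [-t^2*exp(2*t) - 5*t*exp(2*t), -t^2*exp(2*t)/2 - 3*t*exp(2*t) + exp(2*t), t^2*exp(2*t)/2 + 3*t*exp(2*t)]
  [-t^2*exp(2*t) - 9*t*exp(2*t), -t^2*exp(2*t)/2 - 5*t*exp(2*t), t^2*exp(2*t)/2 + 5*t*exp(2*t) + exp(2*t)]

Strategy: write A = P · J · P⁻¹ where J is a Jordan canonical form, so e^{tA} = P · e^{tJ} · P⁻¹, and e^{tJ} can be computed block-by-block.

A has Jordan form
J =
  [2, 1, 0]
  [0, 2, 1]
  [0, 0, 2]
(up to reordering of blocks).

Per-block formulas:
  For a 3×3 Jordan block J_3(2): exp(t · J_3(2)) = e^(2t)·(I + t·N + (t^2/2)·N^2), where N is the 3×3 nilpotent shift.

After assembling e^{tJ} and conjugating by P, we get:

e^{tA} =
  [-2*t*exp(2*t) + exp(2*t), -t*exp(2*t), t*exp(2*t)]
  [-t^2*exp(2*t) - 5*t*exp(2*t), -t^2*exp(2*t)/2 - 3*t*exp(2*t) + exp(2*t), t^2*exp(2*t)/2 + 3*t*exp(2*t)]
  [-t^2*exp(2*t) - 9*t*exp(2*t), -t^2*exp(2*t)/2 - 5*t*exp(2*t), t^2*exp(2*t)/2 + 5*t*exp(2*t) + exp(2*t)]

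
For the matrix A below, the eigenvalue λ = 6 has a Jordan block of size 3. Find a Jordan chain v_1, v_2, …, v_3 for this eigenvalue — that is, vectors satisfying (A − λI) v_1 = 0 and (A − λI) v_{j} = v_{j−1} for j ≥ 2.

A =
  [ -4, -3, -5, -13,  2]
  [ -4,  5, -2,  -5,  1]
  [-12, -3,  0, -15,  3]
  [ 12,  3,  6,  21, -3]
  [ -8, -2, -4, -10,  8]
A Jordan chain for λ = 6 of length 3:
v_1 = (5, 2, 6, -6, 4)ᵀ
v_2 = (-3, -1, -3, 3, -2)ᵀ
v_3 = (0, 1, 0, 0, 0)ᵀ

Let N = A − (6)·I. We want v_3 with N^3 v_3 = 0 but N^2 v_3 ≠ 0; then v_{j-1} := N · v_j for j = 3, …, 2.

Pick v_3 = (0, 1, 0, 0, 0)ᵀ.
Then v_2 = N · v_3 = (-3, -1, -3, 3, -2)ᵀ.
Then v_1 = N · v_2 = (5, 2, 6, -6, 4)ᵀ.

Sanity check: (A − (6)·I) v_1 = (0, 0, 0, 0, 0)ᵀ = 0. ✓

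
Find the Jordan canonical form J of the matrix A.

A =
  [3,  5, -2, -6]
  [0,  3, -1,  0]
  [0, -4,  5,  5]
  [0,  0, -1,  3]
J_2(3) ⊕ J_2(4)

The characteristic polynomial is
  det(x·I − A) = x^4 - 14*x^3 + 73*x^2 - 168*x + 144 = (x - 4)^2*(x - 3)^2

Eigenvalues and multiplicities (the geometric multiplicity of λ is n − rank(A − λI), which equals the number of Jordan blocks for λ):
  λ = 3: algebraic multiplicity = 2, geometric multiplicity = 1
  λ = 4: algebraic multiplicity = 2, geometric multiplicity = 1

Determining the block sizes for each eigenvalue:
  λ = 3: one block (gm = 1), so the single block has size am = 2 → block sizes [2]
  λ = 4: one block (gm = 1), so the single block has size am = 2 → block sizes [2]

Assembling the blocks gives a Jordan form
J =
  [3, 1, 0, 0]
  [0, 3, 0, 0]
  [0, 0, 4, 1]
  [0, 0, 0, 4]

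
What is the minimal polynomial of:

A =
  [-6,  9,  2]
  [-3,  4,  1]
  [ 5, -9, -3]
x^3 + 5*x^2 + 8*x + 4

The characteristic polynomial is χ_A(x) = (x + 1)*(x + 2)^2, so the eigenvalues are known. The minimal polynomial is
  m_A(x) = Π_λ (x − λ)^{k_λ}
where k_λ is the size of the *largest* Jordan block for λ (equivalently, the smallest k with (A − λI)^k v = 0 for every generalised eigenvector v of λ).

  λ = -2: largest Jordan block has size 2, contributing (x + 2)^2
  λ = -1: largest Jordan block has size 1, contributing (x + 1)

So m_A(x) = (x + 1)*(x + 2)^2 = x^3 + 5*x^2 + 8*x + 4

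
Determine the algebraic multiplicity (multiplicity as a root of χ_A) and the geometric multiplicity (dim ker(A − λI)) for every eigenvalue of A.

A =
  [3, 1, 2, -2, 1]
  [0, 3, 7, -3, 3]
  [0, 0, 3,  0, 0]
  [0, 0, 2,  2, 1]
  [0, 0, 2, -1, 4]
λ = 3: alg = 5, geom = 2

Step 1 — factor the characteristic polynomial to read off the algebraic multiplicities:
  χ_A(x) = (x - 3)^5

Step 2 — compute geometric multiplicities via the rank-nullity identity g(λ) = n − rank(A − λI):
  rank(A − (3)·I) = 3, so dim ker(A − (3)·I) = n − 3 = 2

Summary:
  λ = 3: algebraic multiplicity = 5, geometric multiplicity = 2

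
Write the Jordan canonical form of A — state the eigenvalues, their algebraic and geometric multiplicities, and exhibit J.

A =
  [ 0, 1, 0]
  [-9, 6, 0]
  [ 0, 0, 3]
J_2(3) ⊕ J_1(3)

The characteristic polynomial is
  det(x·I − A) = x^3 - 9*x^2 + 27*x - 27 = (x - 3)^3

Eigenvalues and multiplicities (the geometric multiplicity of λ is n − rank(A − λI), which equals the number of Jordan blocks for λ):
  λ = 3: algebraic multiplicity = 3, geometric multiplicity = 2

Determining the block sizes for each eigenvalue:
  λ = 3: 2 blocks summing to 3 forces exactly one block of size 2 and the rest size 1 → block sizes [2, 1]

Assembling the blocks gives a Jordan form
J =
  [3, 1, 0]
  [0, 3, 0]
  [0, 0, 3]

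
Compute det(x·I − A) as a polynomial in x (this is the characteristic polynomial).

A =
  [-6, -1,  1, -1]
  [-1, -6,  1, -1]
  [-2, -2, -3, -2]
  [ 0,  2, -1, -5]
x^4 + 20*x^3 + 150*x^2 + 500*x + 625

Expanding det(x·I − A) (e.g. by cofactor expansion or by noting that A is similar to its Jordan form J, which has the same characteristic polynomial as A) gives
  χ_A(x) = x^4 + 20*x^3 + 150*x^2 + 500*x + 625
which factors as (x + 5)^4. The eigenvalues (with algebraic multiplicities) are λ = -5 with multiplicity 4.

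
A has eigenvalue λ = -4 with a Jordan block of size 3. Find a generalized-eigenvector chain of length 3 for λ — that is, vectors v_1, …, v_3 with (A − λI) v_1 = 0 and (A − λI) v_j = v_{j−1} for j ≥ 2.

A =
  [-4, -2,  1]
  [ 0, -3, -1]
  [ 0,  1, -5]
A Jordan chain for λ = -4 of length 3:
v_1 = (-1, 0, 0)ᵀ
v_2 = (-2, 1, 1)ᵀ
v_3 = (0, 1, 0)ᵀ

Let N = A − (-4)·I. We want v_3 with N^3 v_3 = 0 but N^2 v_3 ≠ 0; then v_{j-1} := N · v_j for j = 3, …, 2.

Pick v_3 = (0, 1, 0)ᵀ.
Then v_2 = N · v_3 = (-2, 1, 1)ᵀ.
Then v_1 = N · v_2 = (-1, 0, 0)ᵀ.

Sanity check: (A − (-4)·I) v_1 = (0, 0, 0)ᵀ = 0. ✓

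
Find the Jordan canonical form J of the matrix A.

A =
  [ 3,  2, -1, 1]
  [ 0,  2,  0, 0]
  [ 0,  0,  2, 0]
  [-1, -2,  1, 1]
J_2(2) ⊕ J_1(2) ⊕ J_1(2)

The characteristic polynomial is
  det(x·I − A) = x^4 - 8*x^3 + 24*x^2 - 32*x + 16 = (x - 2)^4

Eigenvalues and multiplicities (the geometric multiplicity of λ is n − rank(A − λI), which equals the number of Jordan blocks for λ):
  λ = 2: algebraic multiplicity = 4, geometric multiplicity = 3

Determining the block sizes for each eigenvalue:
  λ = 2: 3 blocks summing to 4 forces exactly one block of size 2 and the rest size 1 → block sizes [2, 1, 1]

Assembling the blocks gives a Jordan form
J =
  [2, 1, 0, 0]
  [0, 2, 0, 0]
  [0, 0, 2, 0]
  [0, 0, 0, 2]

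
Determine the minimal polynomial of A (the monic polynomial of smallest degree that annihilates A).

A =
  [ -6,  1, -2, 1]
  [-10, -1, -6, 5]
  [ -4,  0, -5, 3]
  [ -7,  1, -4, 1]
x^3 + 8*x^2 + 21*x + 18

The characteristic polynomial is χ_A(x) = (x + 2)*(x + 3)^3, so the eigenvalues are known. The minimal polynomial is
  m_A(x) = Π_λ (x − λ)^{k_λ}
where k_λ is the size of the *largest* Jordan block for λ (equivalently, the smallest k with (A − λI)^k v = 0 for every generalised eigenvector v of λ).

  λ = -3: largest Jordan block has size 2, contributing (x + 3)^2
  λ = -2: largest Jordan block has size 1, contributing (x + 2)

So m_A(x) = (x + 2)*(x + 3)^2 = x^3 + 8*x^2 + 21*x + 18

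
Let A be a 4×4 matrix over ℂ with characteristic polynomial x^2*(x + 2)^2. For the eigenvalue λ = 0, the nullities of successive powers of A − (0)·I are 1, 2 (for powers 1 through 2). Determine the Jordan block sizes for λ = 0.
Block sizes for λ = 0: [2]

From the dimensions of kernels of powers, the number of Jordan blocks of size at least j is d_j − d_{j−1} where d_j = dim ker(N^j) (with d_0 = 0). Computing the differences gives [1, 1].
The number of blocks of size exactly k is (#blocks of size ≥ k) − (#blocks of size ≥ k + 1), so the partition is: 1 block(s) of size 2.
In nonincreasing order the block sizes are [2].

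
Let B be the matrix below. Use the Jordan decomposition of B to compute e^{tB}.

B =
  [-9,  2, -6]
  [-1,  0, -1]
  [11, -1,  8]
e^{tB} =
  [-2*t*exp(t) - exp(t) + 2*exp(-3*t), -2*t*exp(t) + exp(t) - exp(-3*t), -2*t*exp(t) - exp(t) + exp(-3*t)]
  [-t*exp(t), -t*exp(t) + exp(t), -t*exp(t)]
  [3*t*exp(t) + 2*exp(t) - 2*exp(-3*t), 3*t*exp(t) - exp(t) + exp(-3*t), 3*t*exp(t) + 2*exp(t) - exp(-3*t)]

Strategy: write B = P · J · P⁻¹ where J is a Jordan canonical form, so e^{tB} = P · e^{tJ} · P⁻¹, and e^{tJ} can be computed block-by-block.

B has Jordan form
J =
  [-3, 0, 0]
  [ 0, 1, 1]
  [ 0, 0, 1]
(up to reordering of blocks).

Per-block formulas:
  For a 2×2 Jordan block J_2(1): exp(t · J_2(1)) = e^(1t)·(I + t·N), where N is the 2×2 nilpotent shift.
  For a 1×1 block at λ = -3: exp(t · [-3]) = [e^(-3t)].

After assembling e^{tJ} and conjugating by P, we get:

e^{tB} =
  [-2*t*exp(t) - exp(t) + 2*exp(-3*t), -2*t*exp(t) + exp(t) - exp(-3*t), -2*t*exp(t) - exp(t) + exp(-3*t)]
  [-t*exp(t), -t*exp(t) + exp(t), -t*exp(t)]
  [3*t*exp(t) + 2*exp(t) - 2*exp(-3*t), 3*t*exp(t) - exp(t) + exp(-3*t), 3*t*exp(t) + 2*exp(t) - exp(-3*t)]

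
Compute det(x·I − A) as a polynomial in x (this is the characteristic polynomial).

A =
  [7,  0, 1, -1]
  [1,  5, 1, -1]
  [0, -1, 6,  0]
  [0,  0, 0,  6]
x^4 - 24*x^3 + 216*x^2 - 864*x + 1296

Expanding det(x·I − A) (e.g. by cofactor expansion or by noting that A is similar to its Jordan form J, which has the same characteristic polynomial as A) gives
  χ_A(x) = x^4 - 24*x^3 + 216*x^2 - 864*x + 1296
which factors as (x - 6)^4. The eigenvalues (with algebraic multiplicities) are λ = 6 with multiplicity 4.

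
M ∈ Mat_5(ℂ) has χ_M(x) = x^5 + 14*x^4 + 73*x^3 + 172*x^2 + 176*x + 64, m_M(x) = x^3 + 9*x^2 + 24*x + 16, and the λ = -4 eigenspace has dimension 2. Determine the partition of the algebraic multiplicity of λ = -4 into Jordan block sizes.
Block sizes for λ = -4: [2, 1]

Step 1 — from the characteristic polynomial, algebraic multiplicity of λ = -4 is 3. From dim ker(M − (-4)·I) = 2, there are exactly 2 Jordan blocks for λ = -4.
Step 2 — from the minimal polynomial, the factor (x + 4)^2 tells us the largest block for λ = -4 has size 2.
Step 3 — with total size 3, 2 blocks, and largest block 2, the block sizes (in nonincreasing order) are [2, 1].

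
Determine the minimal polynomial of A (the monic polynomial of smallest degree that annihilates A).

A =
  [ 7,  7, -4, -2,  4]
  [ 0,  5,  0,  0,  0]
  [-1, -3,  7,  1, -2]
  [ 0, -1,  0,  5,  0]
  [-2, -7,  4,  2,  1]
x^2 - 10*x + 25

The characteristic polynomial is χ_A(x) = (x - 5)^5, so the eigenvalues are known. The minimal polynomial is
  m_A(x) = Π_λ (x − λ)^{k_λ}
where k_λ is the size of the *largest* Jordan block for λ (equivalently, the smallest k with (A − λI)^k v = 0 for every generalised eigenvector v of λ).

  λ = 5: largest Jordan block has size 2, contributing (x − 5)^2

So m_A(x) = (x - 5)^2 = x^2 - 10*x + 25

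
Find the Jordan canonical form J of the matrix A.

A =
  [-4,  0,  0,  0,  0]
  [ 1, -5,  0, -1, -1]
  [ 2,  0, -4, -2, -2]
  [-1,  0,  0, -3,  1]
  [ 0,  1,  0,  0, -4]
J_3(-4) ⊕ J_1(-4) ⊕ J_1(-4)

The characteristic polynomial is
  det(x·I − A) = x^5 + 20*x^4 + 160*x^3 + 640*x^2 + 1280*x + 1024 = (x + 4)^5

Eigenvalues and multiplicities (the geometric multiplicity of λ is n − rank(A − λI), which equals the number of Jordan blocks for λ):
  λ = -4: algebraic multiplicity = 5, geometric multiplicity = 3

Determining the block sizes for each eigenvalue:
  λ = -4: with am = 5 and gm = 3, the partition is not yet determined (e.g. several partitions of 5 into 3 parts exist). Let N = A − (-4)·I. Computing rank(N^1) = 2, rank(N^2) = 1, rank(N^3) = 0; the number of blocks of size ≥ j is rank(N^{j−1}) − rank(N^j), giving [3, 1, 1]. So we have 1 block(s) of size 3, 2 block(s) of size 1 → block sizes [3, 1, 1]

Assembling the blocks gives a Jordan form
J =
  [-4,  1,  0,  0,  0]
  [ 0, -4,  1,  0,  0]
  [ 0,  0, -4,  0,  0]
  [ 0,  0,  0, -4,  0]
  [ 0,  0,  0,  0, -4]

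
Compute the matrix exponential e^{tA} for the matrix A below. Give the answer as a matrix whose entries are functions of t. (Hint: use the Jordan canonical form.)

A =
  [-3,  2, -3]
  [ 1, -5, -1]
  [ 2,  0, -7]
e^{tA} =
  [2*t*exp(-5*t) + exp(-5*t), 2*t^2*exp(-5*t) + 2*t*exp(-5*t), -t^2*exp(-5*t) - 3*t*exp(-5*t)]
  [t*exp(-5*t), t^2*exp(-5*t) + exp(-5*t), -t^2*exp(-5*t)/2 - t*exp(-5*t)]
  [2*t*exp(-5*t), 2*t^2*exp(-5*t), -t^2*exp(-5*t) - 2*t*exp(-5*t) + exp(-5*t)]

Strategy: write A = P · J · P⁻¹ where J is a Jordan canonical form, so e^{tA} = P · e^{tJ} · P⁻¹, and e^{tJ} can be computed block-by-block.

A has Jordan form
J =
  [-5,  1,  0]
  [ 0, -5,  1]
  [ 0,  0, -5]
(up to reordering of blocks).

Per-block formulas:
  For a 3×3 Jordan block J_3(-5): exp(t · J_3(-5)) = e^(-5t)·(I + t·N + (t^2/2)·N^2), where N is the 3×3 nilpotent shift.

After assembling e^{tJ} and conjugating by P, we get:

e^{tA} =
  [2*t*exp(-5*t) + exp(-5*t), 2*t^2*exp(-5*t) + 2*t*exp(-5*t), -t^2*exp(-5*t) - 3*t*exp(-5*t)]
  [t*exp(-5*t), t^2*exp(-5*t) + exp(-5*t), -t^2*exp(-5*t)/2 - t*exp(-5*t)]
  [2*t*exp(-5*t), 2*t^2*exp(-5*t), -t^2*exp(-5*t) - 2*t*exp(-5*t) + exp(-5*t)]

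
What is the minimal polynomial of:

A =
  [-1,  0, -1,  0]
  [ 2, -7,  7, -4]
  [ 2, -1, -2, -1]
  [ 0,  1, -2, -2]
x^3 + 9*x^2 + 27*x + 27

The characteristic polynomial is χ_A(x) = (x + 3)^4, so the eigenvalues are known. The minimal polynomial is
  m_A(x) = Π_λ (x − λ)^{k_λ}
where k_λ is the size of the *largest* Jordan block for λ (equivalently, the smallest k with (A − λI)^k v = 0 for every generalised eigenvector v of λ).

  λ = -3: largest Jordan block has size 3, contributing (x + 3)^3

So m_A(x) = (x + 3)^3 = x^3 + 9*x^2 + 27*x + 27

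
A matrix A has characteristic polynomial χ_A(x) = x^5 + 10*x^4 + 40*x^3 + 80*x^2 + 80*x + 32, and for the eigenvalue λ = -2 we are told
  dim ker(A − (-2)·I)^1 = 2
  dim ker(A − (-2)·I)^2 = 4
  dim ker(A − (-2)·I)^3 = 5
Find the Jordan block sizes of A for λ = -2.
Block sizes for λ = -2: [3, 2]

From the dimensions of kernels of powers, the number of Jordan blocks of size at least j is d_j − d_{j−1} where d_j = dim ker(N^j) (with d_0 = 0). Computing the differences gives [2, 2, 1].
The number of blocks of size exactly k is (#blocks of size ≥ k) − (#blocks of size ≥ k + 1), so the partition is: 1 block(s) of size 2, 1 block(s) of size 3.
In nonincreasing order the block sizes are [3, 2].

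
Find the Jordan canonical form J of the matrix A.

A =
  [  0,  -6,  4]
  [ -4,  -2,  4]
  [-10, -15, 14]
J_2(4) ⊕ J_1(4)

The characteristic polynomial is
  det(x·I − A) = x^3 - 12*x^2 + 48*x - 64 = (x - 4)^3

Eigenvalues and multiplicities (the geometric multiplicity of λ is n − rank(A − λI), which equals the number of Jordan blocks for λ):
  λ = 4: algebraic multiplicity = 3, geometric multiplicity = 2

Determining the block sizes for each eigenvalue:
  λ = 4: 2 blocks summing to 3 forces exactly one block of size 2 and the rest size 1 → block sizes [2, 1]

Assembling the blocks gives a Jordan form
J =
  [4, 1, 0]
  [0, 4, 0]
  [0, 0, 4]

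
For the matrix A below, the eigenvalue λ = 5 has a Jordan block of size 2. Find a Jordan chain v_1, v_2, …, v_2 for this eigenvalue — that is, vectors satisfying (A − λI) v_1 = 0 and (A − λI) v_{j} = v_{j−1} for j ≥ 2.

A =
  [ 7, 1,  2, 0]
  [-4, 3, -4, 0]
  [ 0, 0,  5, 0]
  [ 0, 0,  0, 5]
A Jordan chain for λ = 5 of length 2:
v_1 = (2, -4, 0, 0)ᵀ
v_2 = (1, 0, 0, 0)ᵀ

Let N = A − (5)·I. We want v_2 with N^2 v_2 = 0 but N^1 v_2 ≠ 0; then v_{j-1} := N · v_j for j = 2, …, 2.

Pick v_2 = (1, 0, 0, 0)ᵀ.
Then v_1 = N · v_2 = (2, -4, 0, 0)ᵀ.

Sanity check: (A − (5)·I) v_1 = (0, 0, 0, 0)ᵀ = 0. ✓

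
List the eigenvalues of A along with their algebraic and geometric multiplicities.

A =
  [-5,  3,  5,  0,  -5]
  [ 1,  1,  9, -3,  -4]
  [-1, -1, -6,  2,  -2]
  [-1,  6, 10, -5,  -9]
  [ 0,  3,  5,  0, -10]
λ = -5: alg = 5, geom = 2

Step 1 — factor the characteristic polynomial to read off the algebraic multiplicities:
  χ_A(x) = (x + 5)^5

Step 2 — compute geometric multiplicities via the rank-nullity identity g(λ) = n − rank(A − λI):
  rank(A − (-5)·I) = 3, so dim ker(A − (-5)·I) = n − 3 = 2

Summary:
  λ = -5: algebraic multiplicity = 5, geometric multiplicity = 2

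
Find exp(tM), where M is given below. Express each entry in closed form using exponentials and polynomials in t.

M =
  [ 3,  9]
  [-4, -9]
e^{tM} =
  [6*t*exp(-3*t) + exp(-3*t), 9*t*exp(-3*t)]
  [-4*t*exp(-3*t), -6*t*exp(-3*t) + exp(-3*t)]

Strategy: write M = P · J · P⁻¹ where J is a Jordan canonical form, so e^{tM} = P · e^{tJ} · P⁻¹, and e^{tJ} can be computed block-by-block.

M has Jordan form
J =
  [-3,  1]
  [ 0, -3]
(up to reordering of blocks).

Per-block formulas:
  For a 2×2 Jordan block J_2(-3): exp(t · J_2(-3)) = e^(-3t)·(I + t·N), where N is the 2×2 nilpotent shift.

After assembling e^{tJ} and conjugating by P, we get:

e^{tM} =
  [6*t*exp(-3*t) + exp(-3*t), 9*t*exp(-3*t)]
  [-4*t*exp(-3*t), -6*t*exp(-3*t) + exp(-3*t)]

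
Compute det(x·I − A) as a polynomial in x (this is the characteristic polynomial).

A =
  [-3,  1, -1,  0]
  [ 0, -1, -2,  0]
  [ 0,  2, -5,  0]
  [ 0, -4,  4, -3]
x^4 + 12*x^3 + 54*x^2 + 108*x + 81

Expanding det(x·I − A) (e.g. by cofactor expansion or by noting that A is similar to its Jordan form J, which has the same characteristic polynomial as A) gives
  χ_A(x) = x^4 + 12*x^3 + 54*x^2 + 108*x + 81
which factors as (x + 3)^4. The eigenvalues (with algebraic multiplicities) are λ = -3 with multiplicity 4.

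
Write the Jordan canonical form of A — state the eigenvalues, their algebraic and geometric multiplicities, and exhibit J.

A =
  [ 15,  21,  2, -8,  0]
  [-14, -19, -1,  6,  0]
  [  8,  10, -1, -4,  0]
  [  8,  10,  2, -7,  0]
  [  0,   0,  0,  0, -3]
J_3(-3) ⊕ J_1(-3) ⊕ J_1(-3)

The characteristic polynomial is
  det(x·I − A) = x^5 + 15*x^4 + 90*x^3 + 270*x^2 + 405*x + 243 = (x + 3)^5

Eigenvalues and multiplicities (the geometric multiplicity of λ is n − rank(A − λI), which equals the number of Jordan blocks for λ):
  λ = -3: algebraic multiplicity = 5, geometric multiplicity = 3

Determining the block sizes for each eigenvalue:
  λ = -3: with am = 5 and gm = 3, the partition is not yet determined (e.g. several partitions of 5 into 3 parts exist). Let N = A − (-3)·I. Computing rank(N^1) = 2, rank(N^2) = 1, rank(N^3) = 0; the number of blocks of size ≥ j is rank(N^{j−1}) − rank(N^j), giving [3, 1, 1]. So we have 1 block(s) of size 3, 2 block(s) of size 1 → block sizes [3, 1, 1]

Assembling the blocks gives a Jordan form
J =
  [-3,  1,  0,  0,  0]
  [ 0, -3,  1,  0,  0]
  [ 0,  0, -3,  0,  0]
  [ 0,  0,  0, -3,  0]
  [ 0,  0,  0,  0, -3]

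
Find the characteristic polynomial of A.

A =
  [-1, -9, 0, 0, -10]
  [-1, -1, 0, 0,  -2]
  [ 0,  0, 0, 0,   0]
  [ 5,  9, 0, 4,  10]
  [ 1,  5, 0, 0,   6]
x^5 - 8*x^4 + 16*x^3

Expanding det(x·I − A) (e.g. by cofactor expansion or by noting that A is similar to its Jordan form J, which has the same characteristic polynomial as A) gives
  χ_A(x) = x^5 - 8*x^4 + 16*x^3
which factors as x^3*(x - 4)^2. The eigenvalues (with algebraic multiplicities) are λ = 0 with multiplicity 3, λ = 4 with multiplicity 2.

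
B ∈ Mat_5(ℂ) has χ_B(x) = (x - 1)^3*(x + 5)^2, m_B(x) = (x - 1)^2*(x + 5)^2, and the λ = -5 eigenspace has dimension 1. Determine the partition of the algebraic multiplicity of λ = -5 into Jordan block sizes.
Block sizes for λ = -5: [2]

Step 1 — from the characteristic polynomial, algebraic multiplicity of λ = -5 is 2. From dim ker(B − (-5)·I) = 1, there are exactly 1 Jordan blocks for λ = -5.
Step 2 — from the minimal polynomial, the factor (x + 5)^2 tells us the largest block for λ = -5 has size 2.
Step 3 — with total size 2, 1 blocks, and largest block 2, the block sizes (in nonincreasing order) are [2].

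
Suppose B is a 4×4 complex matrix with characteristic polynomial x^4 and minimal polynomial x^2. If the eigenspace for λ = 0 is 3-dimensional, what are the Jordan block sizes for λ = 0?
Block sizes for λ = 0: [2, 1, 1]

Step 1 — from the characteristic polynomial, algebraic multiplicity of λ = 0 is 4. From dim ker(B − (0)·I) = 3, there are exactly 3 Jordan blocks for λ = 0.
Step 2 — from the minimal polynomial, the factor (x − 0)^2 tells us the largest block for λ = 0 has size 2.
Step 3 — with total size 4, 3 blocks, and largest block 2, the block sizes (in nonincreasing order) are [2, 1, 1].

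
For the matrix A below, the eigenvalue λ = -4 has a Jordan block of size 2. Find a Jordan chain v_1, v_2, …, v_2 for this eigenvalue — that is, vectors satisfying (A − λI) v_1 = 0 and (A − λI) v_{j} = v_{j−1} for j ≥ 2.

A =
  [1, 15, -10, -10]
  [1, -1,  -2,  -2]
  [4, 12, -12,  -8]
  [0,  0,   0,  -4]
A Jordan chain for λ = -4 of length 2:
v_1 = (5, 1, 4, 0)ᵀ
v_2 = (1, 0, 0, 0)ᵀ

Let N = A − (-4)·I. We want v_2 with N^2 v_2 = 0 but N^1 v_2 ≠ 0; then v_{j-1} := N · v_j for j = 2, …, 2.

Pick v_2 = (1, 0, 0, 0)ᵀ.
Then v_1 = N · v_2 = (5, 1, 4, 0)ᵀ.

Sanity check: (A − (-4)·I) v_1 = (0, 0, 0, 0)ᵀ = 0. ✓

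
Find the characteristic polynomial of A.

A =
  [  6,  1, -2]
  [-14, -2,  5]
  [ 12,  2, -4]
x^3

Expanding det(x·I − A) (e.g. by cofactor expansion or by noting that A is similar to its Jordan form J, which has the same characteristic polynomial as A) gives
  χ_A(x) = x^3
which factors as x^3. The eigenvalues (with algebraic multiplicities) are λ = 0 with multiplicity 3.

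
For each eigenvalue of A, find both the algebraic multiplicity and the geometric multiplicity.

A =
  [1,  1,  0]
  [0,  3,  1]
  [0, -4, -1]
λ = 1: alg = 3, geom = 1

Step 1 — factor the characteristic polynomial to read off the algebraic multiplicities:
  χ_A(x) = (x - 1)^3

Step 2 — compute geometric multiplicities via the rank-nullity identity g(λ) = n − rank(A − λI):
  rank(A − (1)·I) = 2, so dim ker(A − (1)·I) = n − 2 = 1

Summary:
  λ = 1: algebraic multiplicity = 3, geometric multiplicity = 1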